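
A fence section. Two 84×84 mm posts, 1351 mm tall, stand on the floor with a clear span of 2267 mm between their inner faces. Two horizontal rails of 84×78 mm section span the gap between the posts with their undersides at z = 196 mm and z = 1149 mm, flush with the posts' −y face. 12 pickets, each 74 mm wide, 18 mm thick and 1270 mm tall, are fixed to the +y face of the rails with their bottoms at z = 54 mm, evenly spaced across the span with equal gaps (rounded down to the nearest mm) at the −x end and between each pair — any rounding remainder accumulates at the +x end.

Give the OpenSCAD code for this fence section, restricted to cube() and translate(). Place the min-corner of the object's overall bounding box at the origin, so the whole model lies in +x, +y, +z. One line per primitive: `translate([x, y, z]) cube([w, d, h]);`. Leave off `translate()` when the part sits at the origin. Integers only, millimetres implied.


cube([84, 84, 1351]);
translate([2351, 0, 0]) cube([84, 84, 1351]);
translate([84, 0, 196]) cube([2267, 84, 78]);
translate([84, 0, 1149]) cube([2267, 84, 78]);
translate([190, 84, 54]) cube([74, 18, 1270]);
translate([370, 84, 54]) cube([74, 18, 1270]);
translate([550, 84, 54]) cube([74, 18, 1270]);
translate([730, 84, 54]) cube([74, 18, 1270]);
translate([910, 84, 54]) cube([74, 18, 1270]);
translate([1090, 84, 54]) cube([74, 18, 1270]);
translate([1270, 84, 54]) cube([74, 18, 1270]);
translate([1450, 84, 54]) cube([74, 18, 1270]);
translate([1630, 84, 54]) cube([74, 18, 1270]);
translate([1810, 84, 54]) cube([74, 18, 1270]);
translate([1990, 84, 54]) cube([74, 18, 1270]);
translate([2170, 84, 54]) cube([74, 18, 1270]);


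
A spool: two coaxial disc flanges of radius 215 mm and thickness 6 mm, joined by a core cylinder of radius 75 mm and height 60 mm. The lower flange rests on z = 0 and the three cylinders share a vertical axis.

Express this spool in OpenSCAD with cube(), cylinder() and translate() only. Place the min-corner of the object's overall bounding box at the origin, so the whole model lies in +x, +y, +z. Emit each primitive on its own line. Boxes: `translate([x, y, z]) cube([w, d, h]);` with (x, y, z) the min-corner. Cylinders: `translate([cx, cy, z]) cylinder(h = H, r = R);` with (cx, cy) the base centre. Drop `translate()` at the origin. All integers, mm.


translate([215, 215, 0]) cylinder(h = 6, r = 215);
translate([215, 215, 6]) cylinder(h = 60, r = 75);
translate([215, 215, 66]) cylinder(h = 6, r = 215);


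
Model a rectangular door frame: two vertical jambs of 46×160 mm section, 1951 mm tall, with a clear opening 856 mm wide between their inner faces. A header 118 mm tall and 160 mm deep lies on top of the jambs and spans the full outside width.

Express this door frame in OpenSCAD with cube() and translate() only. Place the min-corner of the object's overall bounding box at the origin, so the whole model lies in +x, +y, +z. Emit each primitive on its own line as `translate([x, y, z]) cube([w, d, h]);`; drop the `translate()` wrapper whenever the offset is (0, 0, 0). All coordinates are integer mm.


cube([46, 160, 1951]);
translate([902, 0, 0]) cube([46, 160, 1951]);
translate([0, 0, 1951]) cube([948, 160, 118]);


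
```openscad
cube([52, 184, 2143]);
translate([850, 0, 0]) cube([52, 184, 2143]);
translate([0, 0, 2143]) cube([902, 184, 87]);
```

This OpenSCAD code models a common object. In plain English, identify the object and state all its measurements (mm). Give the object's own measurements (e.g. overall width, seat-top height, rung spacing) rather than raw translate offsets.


A door frame. The clear opening is 798 mm wide and 2143 mm high. Two 52 mm wide jambs, 184 mm deep, stand either side of the opening from the floor to the top of the opening. A 87 mm thick head sits across the top of both jambs, spanning the full outside width of the frame.


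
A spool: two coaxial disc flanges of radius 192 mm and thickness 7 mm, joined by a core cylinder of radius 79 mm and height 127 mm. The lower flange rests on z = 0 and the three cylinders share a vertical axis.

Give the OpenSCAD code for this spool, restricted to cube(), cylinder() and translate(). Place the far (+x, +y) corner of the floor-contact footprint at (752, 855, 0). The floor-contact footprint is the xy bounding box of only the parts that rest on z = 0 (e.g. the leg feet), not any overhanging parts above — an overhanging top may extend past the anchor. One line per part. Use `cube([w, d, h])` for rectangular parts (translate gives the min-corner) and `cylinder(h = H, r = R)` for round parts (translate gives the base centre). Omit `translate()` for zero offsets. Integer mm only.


translate([560, 663, 0]) cylinder(h = 7, r = 192);
translate([560, 663, 7]) cylinder(h = 127, r = 79);
translate([560, 663, 134]) cylinder(h = 7, r = 192);


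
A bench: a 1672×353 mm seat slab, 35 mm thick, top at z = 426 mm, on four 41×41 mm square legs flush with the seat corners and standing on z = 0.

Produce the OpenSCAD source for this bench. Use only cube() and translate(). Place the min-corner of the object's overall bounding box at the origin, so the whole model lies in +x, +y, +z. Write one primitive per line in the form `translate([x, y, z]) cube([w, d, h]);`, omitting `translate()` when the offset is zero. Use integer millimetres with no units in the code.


translate([0, 0, 391]) cube([1672, 353, 35]);
cube([41, 41, 391]);
translate([0, 312, 0]) cube([41, 41, 391]);
translate([1631, 0, 0]) cube([41, 41, 391]);
translate([1631, 312, 0]) cube([41, 41, 391]);


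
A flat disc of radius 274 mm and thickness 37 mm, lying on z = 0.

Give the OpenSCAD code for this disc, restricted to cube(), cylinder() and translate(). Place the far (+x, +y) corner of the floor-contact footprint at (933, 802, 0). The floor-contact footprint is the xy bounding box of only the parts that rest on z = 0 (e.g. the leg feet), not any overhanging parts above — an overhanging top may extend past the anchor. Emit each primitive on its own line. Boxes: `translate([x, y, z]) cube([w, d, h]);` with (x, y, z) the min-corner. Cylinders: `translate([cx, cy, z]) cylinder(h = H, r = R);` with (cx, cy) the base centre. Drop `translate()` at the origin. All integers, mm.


translate([659, 528, 0]) cylinder(h = 37, r = 274);


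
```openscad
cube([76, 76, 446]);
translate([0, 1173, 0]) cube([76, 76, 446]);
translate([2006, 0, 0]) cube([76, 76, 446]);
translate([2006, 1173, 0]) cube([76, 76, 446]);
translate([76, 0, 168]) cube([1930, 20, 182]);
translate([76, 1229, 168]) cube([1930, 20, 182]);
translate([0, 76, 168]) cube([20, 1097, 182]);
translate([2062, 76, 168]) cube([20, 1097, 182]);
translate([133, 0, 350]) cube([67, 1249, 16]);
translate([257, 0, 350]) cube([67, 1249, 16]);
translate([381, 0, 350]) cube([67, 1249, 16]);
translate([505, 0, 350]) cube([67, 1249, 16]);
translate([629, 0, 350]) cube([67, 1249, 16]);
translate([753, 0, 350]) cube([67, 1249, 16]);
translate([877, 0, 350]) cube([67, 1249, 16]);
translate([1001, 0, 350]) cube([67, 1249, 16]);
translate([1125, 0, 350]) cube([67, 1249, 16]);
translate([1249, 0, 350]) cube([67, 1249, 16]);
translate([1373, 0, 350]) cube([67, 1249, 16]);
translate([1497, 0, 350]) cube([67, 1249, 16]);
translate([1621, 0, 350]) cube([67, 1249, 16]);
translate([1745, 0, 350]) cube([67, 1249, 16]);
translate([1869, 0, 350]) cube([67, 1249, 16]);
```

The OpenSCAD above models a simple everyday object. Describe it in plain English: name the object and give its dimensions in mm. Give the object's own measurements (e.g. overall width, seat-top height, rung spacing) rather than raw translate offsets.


A bed frame 2082 mm long (x) by 1249 mm wide (y). Four 76×76 mm corner posts, 446 mm tall, at the corners of the footprint. Four rails of 20 mm thickness and 182 mm height run between adjacent posts with their undersides at z = 168 mm, their outer faces flush with the outside of the frame (the two x-running rails run between the posts' inner faces; the two y-running rails run between the posts' inner faces). 15 slats, each 67 mm wide (x) and 16 mm thick, lie across the top of the two x-running rails, running the full 1249 mm width of the frame in y; along x they sit between the end posts with a 57 mm gap after the −x posts and between neighbouring slats, leaving 70 mm before the +x posts.


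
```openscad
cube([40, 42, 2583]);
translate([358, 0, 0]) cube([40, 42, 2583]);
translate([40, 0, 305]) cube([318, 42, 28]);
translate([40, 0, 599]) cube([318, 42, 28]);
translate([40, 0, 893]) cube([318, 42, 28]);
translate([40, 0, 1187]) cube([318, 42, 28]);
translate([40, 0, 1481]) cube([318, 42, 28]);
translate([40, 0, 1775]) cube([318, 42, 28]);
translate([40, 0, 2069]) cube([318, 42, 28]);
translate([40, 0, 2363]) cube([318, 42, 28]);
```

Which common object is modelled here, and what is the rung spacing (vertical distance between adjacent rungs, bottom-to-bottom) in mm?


A ladder. The rung spacing is 294 mm.

Two tall 40×42 posts with 8 short bars between them — a ladder. Adjacent rungs sit at z = 305 and z = 599, so the spacing is 599 − 305 = 294 mm.


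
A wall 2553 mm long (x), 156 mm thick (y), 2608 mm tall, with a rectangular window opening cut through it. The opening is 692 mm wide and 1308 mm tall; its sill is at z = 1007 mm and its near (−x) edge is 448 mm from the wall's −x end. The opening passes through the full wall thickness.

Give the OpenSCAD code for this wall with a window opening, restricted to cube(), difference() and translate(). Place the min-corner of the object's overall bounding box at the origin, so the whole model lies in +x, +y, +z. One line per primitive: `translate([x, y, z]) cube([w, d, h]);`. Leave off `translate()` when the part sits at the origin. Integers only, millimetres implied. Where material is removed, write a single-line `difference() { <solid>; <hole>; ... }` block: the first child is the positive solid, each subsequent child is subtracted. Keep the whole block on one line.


difference() { cube([2553, 156, 2608]); translate([448, 0, 1007]) cube([692, 156, 1308]); }


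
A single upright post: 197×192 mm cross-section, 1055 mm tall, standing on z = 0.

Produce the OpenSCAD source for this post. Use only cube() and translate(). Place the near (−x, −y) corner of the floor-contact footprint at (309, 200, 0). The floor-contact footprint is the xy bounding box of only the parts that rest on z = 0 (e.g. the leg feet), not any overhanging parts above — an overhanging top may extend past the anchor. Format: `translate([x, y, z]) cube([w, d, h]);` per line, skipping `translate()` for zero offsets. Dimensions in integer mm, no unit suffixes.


translate([309, 200, 0]) cube([197, 192, 1055]);


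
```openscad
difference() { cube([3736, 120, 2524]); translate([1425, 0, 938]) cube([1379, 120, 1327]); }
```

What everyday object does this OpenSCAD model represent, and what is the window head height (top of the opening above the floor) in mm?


A wall with a window opening. The window head height is 2265 mm.

A wall with a rectangular opening subtracted — a window. Sill at z = 938, opening 1327 mm tall, so the head is at 938 + 1327 = 2265 mm.


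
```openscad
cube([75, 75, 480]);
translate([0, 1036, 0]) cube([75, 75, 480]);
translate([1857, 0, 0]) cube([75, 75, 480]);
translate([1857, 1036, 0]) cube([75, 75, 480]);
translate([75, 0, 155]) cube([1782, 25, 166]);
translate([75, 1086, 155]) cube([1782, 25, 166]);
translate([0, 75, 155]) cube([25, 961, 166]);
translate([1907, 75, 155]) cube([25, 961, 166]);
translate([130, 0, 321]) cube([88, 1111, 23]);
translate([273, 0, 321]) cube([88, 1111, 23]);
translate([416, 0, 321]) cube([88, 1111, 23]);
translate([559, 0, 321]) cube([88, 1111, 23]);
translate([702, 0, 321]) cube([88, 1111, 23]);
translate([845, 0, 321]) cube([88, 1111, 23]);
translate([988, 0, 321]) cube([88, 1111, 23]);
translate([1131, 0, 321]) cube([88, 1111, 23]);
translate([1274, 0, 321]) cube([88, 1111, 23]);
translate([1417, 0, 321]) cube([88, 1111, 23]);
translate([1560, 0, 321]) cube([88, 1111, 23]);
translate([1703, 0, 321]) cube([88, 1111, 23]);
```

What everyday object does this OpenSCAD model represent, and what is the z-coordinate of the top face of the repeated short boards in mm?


A bed frame. The slat-top height is 344 mm.

Four posts, four rails, and a row of slats — a bed frame. Slats sit on the rails at z = 155 + 166 = 321; with slat thickness 23, the top is 344 mm.


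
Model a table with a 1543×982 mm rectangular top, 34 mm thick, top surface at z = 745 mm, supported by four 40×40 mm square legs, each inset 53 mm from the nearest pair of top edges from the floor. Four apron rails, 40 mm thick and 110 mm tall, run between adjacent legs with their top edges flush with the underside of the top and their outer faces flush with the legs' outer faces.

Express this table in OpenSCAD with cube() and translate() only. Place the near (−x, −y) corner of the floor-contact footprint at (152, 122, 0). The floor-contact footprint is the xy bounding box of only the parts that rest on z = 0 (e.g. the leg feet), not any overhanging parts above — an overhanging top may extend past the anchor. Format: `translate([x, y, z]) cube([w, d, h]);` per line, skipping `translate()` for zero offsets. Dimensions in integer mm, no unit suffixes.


// leg_h = 745 - 34 = 711
// apron z = 711 - 110 = 601
translate([99, 69, 711]) cube([1543, 982, 34]);
translate([152, 122, 0]) cube([40, 40, 711]);
translate([1549, 122, 0]) cube([40, 40, 711]);
translate([152, 958, 0]) cube([40, 40, 711]);
translate([1549, 958, 0]) cube([40, 40, 711]);
translate([192, 122, 601]) cube([1357, 40, 110]);
translate([192, 958, 601]) cube([1357, 40, 110]);
translate([152, 162, 601]) cube([40, 796, 110]);
translate([1549, 162, 601]) cube([40, 796, 110]);


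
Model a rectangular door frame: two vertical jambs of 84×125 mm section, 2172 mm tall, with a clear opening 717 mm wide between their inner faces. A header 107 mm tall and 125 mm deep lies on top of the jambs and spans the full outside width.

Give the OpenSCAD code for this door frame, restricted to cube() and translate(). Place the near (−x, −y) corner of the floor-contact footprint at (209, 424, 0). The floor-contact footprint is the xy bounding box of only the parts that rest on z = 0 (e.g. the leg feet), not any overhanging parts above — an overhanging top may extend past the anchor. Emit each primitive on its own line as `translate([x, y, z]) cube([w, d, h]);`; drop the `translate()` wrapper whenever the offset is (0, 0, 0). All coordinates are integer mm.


translate([209, 424, 0]) cube([84, 125, 2172]);
translate([1010, 424, 0]) cube([84, 125, 2172]);
translate([209, 424, 2172]) cube([885, 125, 107]);


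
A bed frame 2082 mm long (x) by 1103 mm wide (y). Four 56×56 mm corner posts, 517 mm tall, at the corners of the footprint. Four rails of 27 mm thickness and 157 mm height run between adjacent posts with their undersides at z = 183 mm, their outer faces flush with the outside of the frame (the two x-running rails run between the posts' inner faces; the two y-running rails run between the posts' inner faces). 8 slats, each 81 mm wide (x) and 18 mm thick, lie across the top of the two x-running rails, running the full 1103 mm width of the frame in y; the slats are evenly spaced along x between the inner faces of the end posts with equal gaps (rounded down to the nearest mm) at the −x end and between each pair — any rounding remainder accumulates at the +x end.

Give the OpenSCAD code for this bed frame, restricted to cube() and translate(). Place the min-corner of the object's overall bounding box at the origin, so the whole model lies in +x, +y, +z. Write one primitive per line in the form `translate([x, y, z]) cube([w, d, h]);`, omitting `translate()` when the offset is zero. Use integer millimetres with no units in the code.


cube([56, 56, 517]);
translate([0, 1047, 0]) cube([56, 56, 517]);
translate([2026, 0, 0]) cube([56, 56, 517]);
translate([2026, 1047, 0]) cube([56, 56, 517]);
translate([56, 0, 183]) cube([1970, 27, 157]);
translate([56, 1076, 183]) cube([1970, 27, 157]);
translate([0, 56, 183]) cube([27, 991, 157]);
translate([2055, 56, 183]) cube([27, 991, 157]);
translate([202, 0, 340]) cube([81, 1103, 18]);
translate([429, 0, 340]) cube([81, 1103, 18]);
translate([656, 0, 340]) cube([81, 1103, 18]);
translate([883, 0, 340]) cube([81, 1103, 18]);
translate([1110, 0, 340]) cube([81, 1103, 18]);
translate([1337, 0, 340]) cube([81, 1103, 18]);
translate([1564, 0, 340]) cube([81, 1103, 18]);
translate([1791, 0, 340]) cube([81, 1103, 18]);


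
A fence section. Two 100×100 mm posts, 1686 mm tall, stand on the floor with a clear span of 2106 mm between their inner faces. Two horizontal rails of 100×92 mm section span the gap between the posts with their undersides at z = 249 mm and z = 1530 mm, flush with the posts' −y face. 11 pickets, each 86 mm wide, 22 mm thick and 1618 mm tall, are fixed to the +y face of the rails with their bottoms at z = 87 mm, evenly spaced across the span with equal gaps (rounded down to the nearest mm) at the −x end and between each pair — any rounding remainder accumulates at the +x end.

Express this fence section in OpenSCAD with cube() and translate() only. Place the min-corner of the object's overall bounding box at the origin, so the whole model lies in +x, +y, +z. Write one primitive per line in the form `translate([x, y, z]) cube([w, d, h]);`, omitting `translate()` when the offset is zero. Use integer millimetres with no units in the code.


cube([100, 100, 1686]);
translate([2206, 0, 0]) cube([100, 100, 1686]);
translate([100, 0, 249]) cube([2106, 100, 92]);
translate([100, 0, 1530]) cube([2106, 100, 92]);
translate([196, 100, 87]) cube([86, 22, 1618]);
translate([378, 100, 87]) cube([86, 22, 1618]);
translate([560, 100, 87]) cube([86, 22, 1618]);
translate([742, 100, 87]) cube([86, 22, 1618]);
translate([924, 100, 87]) cube([86, 22, 1618]);
translate([1106, 100, 87]) cube([86, 22, 1618]);
translate([1288, 100, 87]) cube([86, 22, 1618]);
translate([1470, 100, 87]) cube([86, 22, 1618]);
translate([1652, 100, 87]) cube([86, 22, 1618]);
translate([1834, 100, 87]) cube([86, 22, 1618]);
translate([2016, 100, 87]) cube([86, 22, 1618]);


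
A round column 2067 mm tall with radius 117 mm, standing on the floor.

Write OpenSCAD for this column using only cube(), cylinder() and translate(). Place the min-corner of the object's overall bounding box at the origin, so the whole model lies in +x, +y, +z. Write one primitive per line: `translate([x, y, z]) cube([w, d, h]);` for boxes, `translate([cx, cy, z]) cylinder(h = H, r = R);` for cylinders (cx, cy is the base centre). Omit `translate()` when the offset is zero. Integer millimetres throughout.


translate([117, 117, 0]) cylinder(h = 2067, r = 117);


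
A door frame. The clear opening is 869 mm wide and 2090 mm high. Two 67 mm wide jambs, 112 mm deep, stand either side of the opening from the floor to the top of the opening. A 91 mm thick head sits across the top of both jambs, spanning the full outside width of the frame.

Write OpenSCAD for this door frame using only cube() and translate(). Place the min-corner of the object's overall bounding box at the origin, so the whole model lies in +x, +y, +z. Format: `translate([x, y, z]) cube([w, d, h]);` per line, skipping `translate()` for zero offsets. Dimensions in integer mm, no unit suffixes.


cube([67, 112, 2090]);
translate([936, 0, 0]) cube([67, 112, 2090]);
translate([0, 0, 2090]) cube([1003, 112, 91]);


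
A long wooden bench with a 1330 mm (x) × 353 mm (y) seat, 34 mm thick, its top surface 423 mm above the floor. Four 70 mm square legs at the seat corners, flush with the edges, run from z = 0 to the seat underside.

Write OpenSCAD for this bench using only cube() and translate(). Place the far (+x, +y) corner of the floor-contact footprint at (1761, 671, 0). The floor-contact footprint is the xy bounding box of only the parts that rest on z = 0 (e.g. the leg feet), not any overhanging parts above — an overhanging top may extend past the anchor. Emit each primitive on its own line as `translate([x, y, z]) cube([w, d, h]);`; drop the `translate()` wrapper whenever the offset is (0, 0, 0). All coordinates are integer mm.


// leg_h = 423 − 34 = 389
translate([431, 318, 389]) cube([1330, 353, 34]);
translate([431, 318, 0]) cube([70, 70, 389]);
translate([431, 601, 0]) cube([70, 70, 389]);
translate([1691, 318, 0]) cube([70, 70, 389]);
translate([1691, 601, 0]) cube([70, 70, 389]);


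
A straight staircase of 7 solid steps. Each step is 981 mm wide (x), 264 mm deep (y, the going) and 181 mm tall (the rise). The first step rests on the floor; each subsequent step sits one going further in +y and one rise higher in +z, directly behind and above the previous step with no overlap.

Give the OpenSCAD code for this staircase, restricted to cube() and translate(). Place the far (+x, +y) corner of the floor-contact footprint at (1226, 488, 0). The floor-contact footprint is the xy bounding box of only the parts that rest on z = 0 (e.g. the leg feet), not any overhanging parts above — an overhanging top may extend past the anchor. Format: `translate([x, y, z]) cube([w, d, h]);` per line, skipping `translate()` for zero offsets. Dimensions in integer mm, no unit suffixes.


translate([245, 224, 0]) cube([981, 264, 181]);
translate([245, 488, 181]) cube([981, 264, 181]);
translate([245, 752, 362]) cube([981, 264, 181]);
translate([245, 1016, 543]) cube([981, 264, 181]);
translate([245, 1280, 724]) cube([981, 264, 181]);
translate([245, 1544, 905]) cube([981, 264, 181]);
translate([245, 1808, 1086]) cube([981, 264, 181]);


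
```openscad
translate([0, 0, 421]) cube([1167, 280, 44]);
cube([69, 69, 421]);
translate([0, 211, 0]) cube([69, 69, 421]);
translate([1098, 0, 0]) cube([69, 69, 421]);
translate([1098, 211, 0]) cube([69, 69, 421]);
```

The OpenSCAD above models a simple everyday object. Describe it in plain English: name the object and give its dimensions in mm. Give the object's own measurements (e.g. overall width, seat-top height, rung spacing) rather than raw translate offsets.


A long wooden bench with a 1167 mm (x) × 280 mm (y) seat, 44 mm thick, its top surface 465 mm above the floor. Four 69 mm square legs at the seat corners, flush with the edges, run from z = 0 to the seat underside.


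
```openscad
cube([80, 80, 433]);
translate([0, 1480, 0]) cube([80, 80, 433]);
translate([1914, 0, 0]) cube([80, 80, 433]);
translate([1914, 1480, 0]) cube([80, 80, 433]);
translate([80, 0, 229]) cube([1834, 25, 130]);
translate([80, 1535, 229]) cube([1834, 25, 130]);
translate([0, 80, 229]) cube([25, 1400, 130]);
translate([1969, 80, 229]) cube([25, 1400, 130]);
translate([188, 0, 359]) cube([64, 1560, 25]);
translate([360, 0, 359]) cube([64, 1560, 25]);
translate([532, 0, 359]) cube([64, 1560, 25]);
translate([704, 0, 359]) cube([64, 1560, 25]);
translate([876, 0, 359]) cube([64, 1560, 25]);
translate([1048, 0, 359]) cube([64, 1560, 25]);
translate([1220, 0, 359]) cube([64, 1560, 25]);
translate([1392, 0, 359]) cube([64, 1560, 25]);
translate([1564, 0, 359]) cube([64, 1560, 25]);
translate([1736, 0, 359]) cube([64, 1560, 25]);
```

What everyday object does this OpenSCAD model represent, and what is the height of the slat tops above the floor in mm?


A bed frame. The slat-top height is 384 mm.

Four posts, four rails, and a row of slats — a bed frame. Slats sit on the rails at z = 229 + 130 = 359; with slat thickness 25, the top is 384 mm.


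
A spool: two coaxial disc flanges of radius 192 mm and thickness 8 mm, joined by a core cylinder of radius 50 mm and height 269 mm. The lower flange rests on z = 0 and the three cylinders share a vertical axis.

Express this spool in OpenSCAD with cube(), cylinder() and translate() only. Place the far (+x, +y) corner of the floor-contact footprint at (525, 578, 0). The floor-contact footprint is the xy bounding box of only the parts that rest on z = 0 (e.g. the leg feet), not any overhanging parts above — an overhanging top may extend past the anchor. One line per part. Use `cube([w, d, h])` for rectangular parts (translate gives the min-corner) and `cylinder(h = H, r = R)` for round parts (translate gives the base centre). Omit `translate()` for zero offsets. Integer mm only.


translate([333, 386, 0]) cylinder(h = 8, r = 192);
translate([333, 386, 8]) cylinder(h = 269, r = 50);
translate([333, 386, 277]) cylinder(h = 8, r = 192);


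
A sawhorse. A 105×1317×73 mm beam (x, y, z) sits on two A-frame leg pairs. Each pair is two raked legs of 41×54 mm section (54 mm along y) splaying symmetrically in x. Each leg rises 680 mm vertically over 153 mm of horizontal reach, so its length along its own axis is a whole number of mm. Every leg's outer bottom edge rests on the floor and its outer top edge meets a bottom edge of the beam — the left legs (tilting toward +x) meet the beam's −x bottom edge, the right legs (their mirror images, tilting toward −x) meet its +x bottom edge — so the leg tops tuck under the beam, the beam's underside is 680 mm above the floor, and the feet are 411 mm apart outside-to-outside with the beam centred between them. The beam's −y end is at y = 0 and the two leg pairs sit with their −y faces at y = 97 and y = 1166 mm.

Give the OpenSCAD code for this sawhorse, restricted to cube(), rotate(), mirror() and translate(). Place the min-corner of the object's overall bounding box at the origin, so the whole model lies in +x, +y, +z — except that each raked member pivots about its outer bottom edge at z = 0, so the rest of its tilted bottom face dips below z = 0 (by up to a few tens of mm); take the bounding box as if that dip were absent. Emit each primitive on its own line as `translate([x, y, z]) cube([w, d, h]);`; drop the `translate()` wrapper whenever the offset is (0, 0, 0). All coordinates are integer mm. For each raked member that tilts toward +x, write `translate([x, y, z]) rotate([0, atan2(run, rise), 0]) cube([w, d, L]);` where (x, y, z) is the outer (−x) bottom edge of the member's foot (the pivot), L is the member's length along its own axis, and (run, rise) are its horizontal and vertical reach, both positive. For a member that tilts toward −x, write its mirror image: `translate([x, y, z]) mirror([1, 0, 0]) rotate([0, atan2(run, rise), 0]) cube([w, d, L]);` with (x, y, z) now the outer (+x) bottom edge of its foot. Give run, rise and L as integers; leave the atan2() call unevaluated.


translate([153, 0, 680]) cube([105, 1317, 73]);
translate([0, 97, 0]) rotate([0, atan2(153, 680), 0]) cube([41, 54, 697]);
translate([411, 97, 0]) mirror([1, 0, 0]) rotate([0, atan2(153, 680), 0]) cube([41, 54, 697]);
translate([0, 1166, 0]) rotate([0, atan2(153, 680), 0]) cube([41, 54, 697]);
translate([411, 1166, 0]) mirror([1, 0, 0]) rotate([0, atan2(153, 680), 0]) cube([41, 54, 697]);


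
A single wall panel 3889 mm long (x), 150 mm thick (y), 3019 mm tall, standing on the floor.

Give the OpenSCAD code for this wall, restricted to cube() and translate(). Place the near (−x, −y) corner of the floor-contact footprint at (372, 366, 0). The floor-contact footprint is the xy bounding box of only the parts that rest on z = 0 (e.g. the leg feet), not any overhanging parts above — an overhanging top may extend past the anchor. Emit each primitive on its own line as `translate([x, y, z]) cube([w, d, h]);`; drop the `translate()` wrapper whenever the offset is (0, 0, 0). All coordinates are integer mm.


translate([372, 366, 0]) cube([3889, 150, 3019]);


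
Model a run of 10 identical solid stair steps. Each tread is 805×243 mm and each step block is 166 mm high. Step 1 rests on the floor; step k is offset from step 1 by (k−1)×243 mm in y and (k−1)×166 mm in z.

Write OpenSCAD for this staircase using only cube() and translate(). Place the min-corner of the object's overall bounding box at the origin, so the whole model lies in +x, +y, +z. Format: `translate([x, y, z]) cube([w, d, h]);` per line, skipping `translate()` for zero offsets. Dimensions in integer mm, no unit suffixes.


cube([805, 243, 166]);
translate([0, 243, 166]) cube([805, 243, 166]);
translate([0, 486, 332]) cube([805, 243, 166]);
translate([0, 729, 498]) cube([805, 243, 166]);
translate([0, 972, 664]) cube([805, 243, 166]);
translate([0, 1215, 830]) cube([805, 243, 166]);
translate([0, 1458, 996]) cube([805, 243, 166]);
translate([0, 1701, 1162]) cube([805, 243, 166]);
translate([0, 1944, 1328]) cube([805, 243, 166]);
translate([0, 2187, 1494]) cube([805, 243, 166]);


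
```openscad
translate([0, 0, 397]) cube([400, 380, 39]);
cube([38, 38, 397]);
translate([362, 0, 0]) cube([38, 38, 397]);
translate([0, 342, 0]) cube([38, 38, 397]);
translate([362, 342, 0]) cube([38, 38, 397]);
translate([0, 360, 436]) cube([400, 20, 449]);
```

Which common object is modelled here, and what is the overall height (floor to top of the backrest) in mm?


A chair. The overall height is 885 mm.

A slab on four corner posts with a tall panel at the back — a chair. The seat slab sits at z = 397 with thickness 39, and the 449 mm backrest starts at the seat top, so the overall height is 397 + 39 + 449 = 885 mm.


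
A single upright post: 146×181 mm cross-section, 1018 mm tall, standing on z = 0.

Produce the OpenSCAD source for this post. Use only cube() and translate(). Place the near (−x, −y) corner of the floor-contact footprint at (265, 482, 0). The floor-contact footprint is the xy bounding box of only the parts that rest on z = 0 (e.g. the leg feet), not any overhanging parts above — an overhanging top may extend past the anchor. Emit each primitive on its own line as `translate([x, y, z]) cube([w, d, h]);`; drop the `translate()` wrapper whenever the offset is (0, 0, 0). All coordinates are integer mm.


translate([265, 482, 0]) cube([146, 181, 1018]);


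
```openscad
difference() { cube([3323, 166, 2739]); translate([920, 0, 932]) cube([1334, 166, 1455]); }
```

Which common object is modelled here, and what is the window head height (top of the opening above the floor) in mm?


A wall with a window opening. The window head height is 2387 mm.

A wall with a rectangular opening subtracted — a window. Sill at z = 932, opening 1455 mm tall, so the head is at 932 + 1455 = 2387 mm.


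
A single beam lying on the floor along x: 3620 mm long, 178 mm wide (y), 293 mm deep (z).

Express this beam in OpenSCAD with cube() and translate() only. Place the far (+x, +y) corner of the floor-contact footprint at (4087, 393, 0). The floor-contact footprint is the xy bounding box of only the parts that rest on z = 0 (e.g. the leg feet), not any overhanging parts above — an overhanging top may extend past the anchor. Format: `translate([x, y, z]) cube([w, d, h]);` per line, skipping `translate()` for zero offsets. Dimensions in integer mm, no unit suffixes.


translate([467, 215, 0]) cube([3620, 178, 293]);


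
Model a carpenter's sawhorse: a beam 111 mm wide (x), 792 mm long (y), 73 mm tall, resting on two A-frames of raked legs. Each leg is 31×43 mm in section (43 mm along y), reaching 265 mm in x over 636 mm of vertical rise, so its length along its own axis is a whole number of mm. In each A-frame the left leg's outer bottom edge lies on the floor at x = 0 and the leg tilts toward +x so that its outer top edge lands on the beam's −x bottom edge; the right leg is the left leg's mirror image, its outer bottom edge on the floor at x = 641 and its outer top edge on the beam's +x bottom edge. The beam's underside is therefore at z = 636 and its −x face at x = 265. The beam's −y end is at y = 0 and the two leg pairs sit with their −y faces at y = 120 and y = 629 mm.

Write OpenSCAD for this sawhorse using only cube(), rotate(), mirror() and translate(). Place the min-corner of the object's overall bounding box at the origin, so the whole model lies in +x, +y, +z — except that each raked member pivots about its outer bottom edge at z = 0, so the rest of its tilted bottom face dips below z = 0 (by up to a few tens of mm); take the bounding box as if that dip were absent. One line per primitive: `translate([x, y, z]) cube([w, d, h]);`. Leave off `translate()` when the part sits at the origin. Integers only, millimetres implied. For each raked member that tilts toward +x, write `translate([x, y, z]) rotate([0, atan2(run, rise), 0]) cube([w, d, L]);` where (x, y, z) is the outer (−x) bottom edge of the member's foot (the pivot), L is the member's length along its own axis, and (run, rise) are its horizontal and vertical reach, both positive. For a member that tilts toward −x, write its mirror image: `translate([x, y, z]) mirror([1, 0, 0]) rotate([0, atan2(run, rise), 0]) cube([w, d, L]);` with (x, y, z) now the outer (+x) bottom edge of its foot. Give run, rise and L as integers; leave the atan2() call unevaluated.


translate([265, 0, 636]) cube([111, 792, 73]);
translate([0, 120, 0]) rotate([0, atan2(265, 636), 0]) cube([31, 43, 689]);
translate([641, 120, 0]) mirror([1, 0, 0]) rotate([0, atan2(265, 636), 0]) cube([31, 43, 689]);
translate([0, 629, 0]) rotate([0, atan2(265, 636), 0]) cube([31, 43, 689]);
translate([641, 629, 0]) mirror([1, 0, 0]) rotate([0, atan2(265, 636), 0]) cube([31, 43, 689]);


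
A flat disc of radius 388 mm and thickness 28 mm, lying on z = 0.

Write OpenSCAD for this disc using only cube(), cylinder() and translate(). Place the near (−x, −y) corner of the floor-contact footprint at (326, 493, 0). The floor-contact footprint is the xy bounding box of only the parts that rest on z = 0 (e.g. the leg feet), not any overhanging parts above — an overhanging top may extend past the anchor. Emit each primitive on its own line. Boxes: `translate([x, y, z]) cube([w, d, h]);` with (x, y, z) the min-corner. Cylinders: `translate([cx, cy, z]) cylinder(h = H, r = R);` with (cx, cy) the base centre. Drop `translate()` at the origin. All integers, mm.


translate([714, 881, 0]) cylinder(h = 28, r = 388);


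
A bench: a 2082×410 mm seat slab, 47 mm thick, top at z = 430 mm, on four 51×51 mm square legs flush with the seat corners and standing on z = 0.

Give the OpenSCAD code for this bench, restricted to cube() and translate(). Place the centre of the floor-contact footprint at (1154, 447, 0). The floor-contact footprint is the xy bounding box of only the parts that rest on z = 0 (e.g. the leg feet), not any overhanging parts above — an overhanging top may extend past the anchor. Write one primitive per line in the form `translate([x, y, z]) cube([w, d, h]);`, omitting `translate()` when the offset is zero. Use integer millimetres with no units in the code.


translate([113, 242, 383]) cube([2082, 410, 47]);
translate([113, 242, 0]) cube([51, 51, 383]);
translate([113, 601, 0]) cube([51, 51, 383]);
translate([2144, 242, 0]) cube([51, 51, 383]);
translate([2144, 601, 0]) cube([51, 51, 383]);


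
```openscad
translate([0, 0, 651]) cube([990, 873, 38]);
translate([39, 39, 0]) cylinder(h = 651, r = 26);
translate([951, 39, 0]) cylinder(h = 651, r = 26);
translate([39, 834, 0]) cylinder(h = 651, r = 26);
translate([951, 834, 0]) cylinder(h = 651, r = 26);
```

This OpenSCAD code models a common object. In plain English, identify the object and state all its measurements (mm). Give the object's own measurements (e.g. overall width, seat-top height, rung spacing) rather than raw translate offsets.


A rectangular dining table. The top is 990×873×38 mm with its upper surface at z = 689 mm. It stands on four round legs of 52 mm diameter, each leg's bounding box inset 13 mm from the nearest pair of top edges, running from the floor to the underside of the top.


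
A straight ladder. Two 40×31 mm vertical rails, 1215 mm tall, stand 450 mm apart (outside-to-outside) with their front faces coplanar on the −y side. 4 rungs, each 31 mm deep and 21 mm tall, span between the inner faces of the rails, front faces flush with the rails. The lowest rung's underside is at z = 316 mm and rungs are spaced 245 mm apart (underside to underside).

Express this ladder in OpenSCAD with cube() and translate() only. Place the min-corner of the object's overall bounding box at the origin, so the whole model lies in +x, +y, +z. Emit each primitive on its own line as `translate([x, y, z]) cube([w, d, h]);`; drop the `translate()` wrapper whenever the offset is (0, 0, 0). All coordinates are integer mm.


// rung span = 450 - 2*40 = 370
// rung[k] z = 316 + k*245
cube([40, 31, 1215]);
translate([410, 0, 0]) cube([40, 31, 1215]);
translate([40, 0, 316]) cube([370, 31, 21]);
translate([40, 0, 561]) cube([370, 31, 21]);
translate([40, 0, 806]) cube([370, 31, 21]);
translate([40, 0, 1051]) cube([370, 31, 21]);


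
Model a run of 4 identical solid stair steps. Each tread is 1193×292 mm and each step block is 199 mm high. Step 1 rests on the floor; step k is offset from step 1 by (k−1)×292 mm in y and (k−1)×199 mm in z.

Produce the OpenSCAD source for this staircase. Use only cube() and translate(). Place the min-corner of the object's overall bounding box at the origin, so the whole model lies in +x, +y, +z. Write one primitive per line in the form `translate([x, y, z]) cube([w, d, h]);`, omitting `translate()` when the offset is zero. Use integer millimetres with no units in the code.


cube([1193, 292, 199]);
translate([0, 292, 199]) cube([1193, 292, 199]);
translate([0, 584, 398]) cube([1193, 292, 199]);
translate([0, 876, 597]) cube([1193, 292, 199]);


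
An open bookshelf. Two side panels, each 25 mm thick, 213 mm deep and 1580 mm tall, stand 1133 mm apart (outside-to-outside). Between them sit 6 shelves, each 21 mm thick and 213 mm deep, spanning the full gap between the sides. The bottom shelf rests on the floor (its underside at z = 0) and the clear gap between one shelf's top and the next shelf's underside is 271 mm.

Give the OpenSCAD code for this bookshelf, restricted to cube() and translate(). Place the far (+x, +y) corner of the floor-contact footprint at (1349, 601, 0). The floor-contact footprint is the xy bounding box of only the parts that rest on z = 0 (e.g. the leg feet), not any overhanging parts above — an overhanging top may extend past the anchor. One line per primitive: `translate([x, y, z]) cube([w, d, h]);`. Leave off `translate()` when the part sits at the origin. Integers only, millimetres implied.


translate([216, 388, 0]) cube([25, 213, 1580]);
translate([1324, 388, 0]) cube([25, 213, 1580]);
translate([241, 388, 0]) cube([1083, 213, 21]);
translate([241, 388, 292]) cube([1083, 213, 21]);
translate([241, 388, 584]) cube([1083, 213, 21]);
translate([241, 388, 876]) cube([1083, 213, 21]);
translate([241, 388, 1168]) cube([1083, 213, 21]);
translate([241, 388, 1460]) cube([1083, 213, 21]);


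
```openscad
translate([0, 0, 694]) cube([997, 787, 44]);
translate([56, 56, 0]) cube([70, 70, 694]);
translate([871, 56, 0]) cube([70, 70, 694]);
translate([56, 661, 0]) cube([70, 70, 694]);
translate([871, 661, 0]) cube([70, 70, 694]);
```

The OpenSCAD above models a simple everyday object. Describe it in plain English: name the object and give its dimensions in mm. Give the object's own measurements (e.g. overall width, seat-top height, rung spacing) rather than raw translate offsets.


A table: top 997 mm (x) × 787 mm (y), 44 mm thick, upper face at z = 738 mm, on four 70×70 mm square legs, each inset 56 mm from the nearest pair of top edges from z = 0 to the bottom of the top.


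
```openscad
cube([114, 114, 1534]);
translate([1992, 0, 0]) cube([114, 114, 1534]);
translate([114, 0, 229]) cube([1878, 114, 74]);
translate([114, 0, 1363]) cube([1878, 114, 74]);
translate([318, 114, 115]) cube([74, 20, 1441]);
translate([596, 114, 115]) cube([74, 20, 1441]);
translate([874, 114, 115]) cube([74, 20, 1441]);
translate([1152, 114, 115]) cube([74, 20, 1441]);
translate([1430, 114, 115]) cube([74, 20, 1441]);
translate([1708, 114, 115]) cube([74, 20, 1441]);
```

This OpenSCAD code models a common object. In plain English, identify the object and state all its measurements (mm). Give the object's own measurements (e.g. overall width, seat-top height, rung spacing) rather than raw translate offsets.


A fence section. Two 114×114 mm posts, 1534 mm tall, stand on the floor with a clear span of 1878 mm between their inner faces. Two horizontal rails of 114×74 mm section span the gap between the posts with their undersides at z = 229 mm and z = 1363 mm, flush with the posts' −y face. 6 pickets, each 74 mm wide, 20 mm thick and 1441 mm tall, are fixed to the +y face of the rails with their bottoms at z = 115 mm, spaced across the span with a 204 mm gap after the −x post and between neighbouring pickets, with 210 mm left before the +x post.
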